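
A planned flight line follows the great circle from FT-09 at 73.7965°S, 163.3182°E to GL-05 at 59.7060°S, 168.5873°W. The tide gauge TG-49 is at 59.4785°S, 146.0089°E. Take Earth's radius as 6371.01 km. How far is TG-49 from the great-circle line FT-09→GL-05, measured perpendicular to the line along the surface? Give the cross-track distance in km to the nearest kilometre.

δ₁₃ = central angle FT-09→TG-49 = 0.274651 rad  (haversine)
θ₁₃ = bearing FT-09→TG-49 = 326.141°,  θ₁₂ = bearing FT-09→GL-05 = 51.883°
dₓₜ = R·arcsin(sin δ₁₃ · sin(θ₁₃ − θ₁₂)) = 6371.01·arcsin(0.27121·sin(274.258°)) = -1744.847 km
|dₓₜ| = 1744.847 km

1745 km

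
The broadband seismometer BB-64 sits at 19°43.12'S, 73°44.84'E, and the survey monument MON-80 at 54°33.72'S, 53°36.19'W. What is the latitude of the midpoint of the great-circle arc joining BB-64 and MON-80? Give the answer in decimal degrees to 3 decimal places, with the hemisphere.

BB-64: φ = -19.71867°, λ = +73.74733°
MON-80: φ = -54.56200°, λ = -53.60317°
Bx = cos φ₂ cos Δλ = -0.351772,  By = cos φ₂ sin Δλ = -0.460923
φₘ = atan2(sin φ₁ + sin φ₂, √((cos φ₁ + Bx)² + By²)) = -56.99430°
λₘ = λ₁ + atan2(By, cos φ₁ + Bx) = 35.73011°

56.994°S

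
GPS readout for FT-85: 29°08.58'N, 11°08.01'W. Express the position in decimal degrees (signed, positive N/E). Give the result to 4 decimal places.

lat: 29.1430° N → +29.1430°
lon: 11.1335° W → -11.1335°

+29.1430°, -11.1335°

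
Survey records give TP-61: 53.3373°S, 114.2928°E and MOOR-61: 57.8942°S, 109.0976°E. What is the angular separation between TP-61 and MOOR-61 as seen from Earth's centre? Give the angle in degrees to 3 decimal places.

Δφ = -4.5569°,  Δλ = -5.1952°
a = sin²(Δφ/2) + cos φ₁ cos φ₂ sin²(Δλ/2) = 0.002232
c = 2·arcsin(√a) = 0.094531 rad = 5.4162°

5.416°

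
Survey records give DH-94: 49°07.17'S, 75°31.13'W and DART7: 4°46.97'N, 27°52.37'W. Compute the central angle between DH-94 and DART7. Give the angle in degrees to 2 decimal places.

67.89°

DH-94: φ = -49.11950°, λ = -75.51883°
DART7: φ = +4.78283°, λ = -27.87283°
Δφ = 53.9023°,  Δλ = 47.6460°
a = sin²(Δφ/2) + cos φ₁ cos φ₂ sin²(Δλ/2) = 0.311822
c = 2·arcsin(√a) = 1.184937 rad = 67.8919°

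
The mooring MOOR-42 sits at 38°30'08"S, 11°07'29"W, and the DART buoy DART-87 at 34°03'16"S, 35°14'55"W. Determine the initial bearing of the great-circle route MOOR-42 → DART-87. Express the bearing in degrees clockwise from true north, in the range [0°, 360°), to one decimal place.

275.5°

MOOR-42: φ = -38.50222°, λ = -11.12472°
DART-87: φ = -34.05444°, λ = -35.24861°
Δλ = -24.1239°
y = sin Δλ · cos φ₂ = -0.338619
x = cos φ₁ sin φ₂ − sin φ₁ cos φ₂ cos Δλ = 0.032504
θ = atan2(y, x) = -84.5170° → 275.4830° (mod 360°)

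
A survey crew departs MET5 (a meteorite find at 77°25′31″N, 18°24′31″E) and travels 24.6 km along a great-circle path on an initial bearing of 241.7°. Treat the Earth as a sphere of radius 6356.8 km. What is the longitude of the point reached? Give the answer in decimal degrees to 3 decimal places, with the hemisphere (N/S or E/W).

17.519°E

MET5: φ = +77.42528°, λ = +18.40861°
δ = d/R = 24.6/6356.8 = 0.003870 rad
φ₂ = arcsin(sin φ₁ cos δ + cos φ₁ sin δ cos θ)
   = arcsin(0.97601·0.99999 + 0.21771·0.00387·-0.47409) = 77.31868°
λ₂ = λ₁ + atan2(sin θ sin δ cos φ₁, cos δ − sin φ₁ sin φ₂) = 17.51928°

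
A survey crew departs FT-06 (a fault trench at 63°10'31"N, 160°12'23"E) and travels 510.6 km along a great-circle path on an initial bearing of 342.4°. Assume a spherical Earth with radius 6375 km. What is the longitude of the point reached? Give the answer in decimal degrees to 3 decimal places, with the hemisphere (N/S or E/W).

FT-06: φ = +63.17528°, λ = +160.20639°
δ = d/R = 510.6/6375 = 0.080094 rad
φ₂ = arcsin(sin φ₁ cos δ + cos φ₁ sin δ cos θ)
   = arcsin(0.89239·0.99679 + 0.45126·0.08001·0.95319) = 67.50983°
λ₂ = λ₁ + atan2(sin θ sin δ cos φ₁, cos δ − sin φ₁ sin φ₂) = 156.58039°

156.580°E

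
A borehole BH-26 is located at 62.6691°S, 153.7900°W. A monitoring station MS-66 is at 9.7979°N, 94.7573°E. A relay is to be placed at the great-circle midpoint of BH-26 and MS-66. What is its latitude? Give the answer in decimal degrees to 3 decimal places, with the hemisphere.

37.904°S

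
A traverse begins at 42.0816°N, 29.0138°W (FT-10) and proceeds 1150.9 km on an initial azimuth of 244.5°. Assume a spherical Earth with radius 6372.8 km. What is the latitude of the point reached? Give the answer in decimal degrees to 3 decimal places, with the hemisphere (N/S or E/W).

δ = d/R = 1150.9/6372.8 = 0.180596 rad
φ₂ = arcsin(sin φ₁ cos δ + cos φ₁ sin δ cos θ)
   = arcsin(0.67019·0.98374 + 0.74219·0.17962·-0.43051) = 37.00595°
λ₂ = λ₁ + atan2(sin θ sin δ cos φ₁, cos δ − sin φ₁ sin φ₂) = -40.72684°

37.006°N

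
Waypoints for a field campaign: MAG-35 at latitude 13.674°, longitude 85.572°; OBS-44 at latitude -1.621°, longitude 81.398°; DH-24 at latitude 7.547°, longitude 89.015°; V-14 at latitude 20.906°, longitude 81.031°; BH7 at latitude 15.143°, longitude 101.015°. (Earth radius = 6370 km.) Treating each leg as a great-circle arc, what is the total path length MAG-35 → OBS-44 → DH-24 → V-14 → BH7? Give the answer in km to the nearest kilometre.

7006 km

MAG-35→OBS-44: c = 0.276546 rad, d = 1761.60 km
OBS-44→DH-24: c = 0.207827 rad, d = 1323.86 km
DH-24→V-14: c = 0.269272 rad, d = 1715.26 km
V-14→BH7: c = 0.346253 rad, d = 2205.63 km
Total = 1761.60 + 1323.86 + 1715.26 + 2205.63 = 7006.35 km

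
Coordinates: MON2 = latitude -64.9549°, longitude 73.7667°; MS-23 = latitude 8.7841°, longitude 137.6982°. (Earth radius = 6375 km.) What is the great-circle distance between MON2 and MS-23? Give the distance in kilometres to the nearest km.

Δφ = 73.7390°,  Δλ = 63.9315°
a = sin²(Δφ/2) + cos φ₁ cos φ₂ sin²(Δλ/2) = 0.477252
c = 2·arcsin(√a) = 1.525284 rad = 87.3924°
d = R·c = 6375 × 1.525284 = 9723.7 km

9724 km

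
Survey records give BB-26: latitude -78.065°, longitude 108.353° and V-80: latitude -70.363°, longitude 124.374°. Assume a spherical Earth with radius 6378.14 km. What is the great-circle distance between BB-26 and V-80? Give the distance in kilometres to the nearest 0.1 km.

Δφ = 7.7020°,  Δλ = 16.0210°
a = sin²(Δφ/2) + cos φ₁ cos φ₂ sin²(Δλ/2) = 0.005860
c = 2·arcsin(√a) = 0.153256 rad = 8.7809°
d = R·c = 6378.14 × 0.153256 = 977.5 km

977.5 km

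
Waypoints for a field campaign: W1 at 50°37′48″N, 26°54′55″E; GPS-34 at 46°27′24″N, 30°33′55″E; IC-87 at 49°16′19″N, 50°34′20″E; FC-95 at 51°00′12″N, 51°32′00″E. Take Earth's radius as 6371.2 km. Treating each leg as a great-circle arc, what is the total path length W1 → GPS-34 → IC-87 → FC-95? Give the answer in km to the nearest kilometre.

2261 km

W1: φ = +50.63000°, λ = +26.91528°
GPS-34: φ = +46.45667°, λ = +30.56528°
IC-87: φ = +49.27194°, λ = +50.57222°
FC-95: φ = +51.00333°, λ = +51.53333°
W1→GPS-34: c = 0.084143 rad, d = 536.09 km
GPS-34→IC-87: c = 0.238612 rad, d = 1520.24 km
IC-87→FC-95: c = 0.032073 rad, d = 204.35 km
Total = 536.09 + 1520.24 + 204.35 = 2260.68 km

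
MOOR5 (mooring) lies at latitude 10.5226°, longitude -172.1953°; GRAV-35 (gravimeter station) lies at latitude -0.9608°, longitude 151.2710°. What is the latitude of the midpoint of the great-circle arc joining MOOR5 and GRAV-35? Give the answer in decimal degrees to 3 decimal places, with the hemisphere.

5.033°N

Bx = cos φ₂ cos Δλ = 0.803394,  By = cos φ₂ sin Δλ = -0.595212
φₘ = atan2(sin φ₁ + sin φ₂, √((cos φ₁ + Bx)² + By²)) = 5.03332°
λₘ = λ₁ + atan2(By, cos φ₁ + Bx) = 169.37881°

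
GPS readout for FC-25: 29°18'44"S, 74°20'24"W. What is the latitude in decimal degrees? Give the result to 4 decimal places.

29° + 18′/60 + 44″/3600 = 29 + 0.30000 + 0.01222 = 29.3122°

29.3122°S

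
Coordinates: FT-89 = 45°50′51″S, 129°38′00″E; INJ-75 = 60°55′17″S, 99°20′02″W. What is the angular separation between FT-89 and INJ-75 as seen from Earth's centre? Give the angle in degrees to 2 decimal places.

66.12°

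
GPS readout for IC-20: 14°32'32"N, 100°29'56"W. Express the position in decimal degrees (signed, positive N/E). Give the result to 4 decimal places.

+14.5422°, -100.4989°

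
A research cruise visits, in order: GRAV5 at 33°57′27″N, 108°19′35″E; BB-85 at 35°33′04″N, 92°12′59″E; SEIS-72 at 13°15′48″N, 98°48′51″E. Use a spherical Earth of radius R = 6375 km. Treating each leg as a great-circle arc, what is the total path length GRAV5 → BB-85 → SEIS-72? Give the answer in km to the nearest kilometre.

4048 km

GRAV5: φ = +33.95750°, λ = +108.32639°
BB-85: φ = +35.55111°, λ = +92.21639°
SEIS-72: φ = +13.26333°, λ = +98.81417°
GRAV5→BB-85: c = 0.232416 rad, d = 1481.65 km
BB-85→SEIS-72: c = 0.402598 rad, d = 2566.56 km
Total = 1481.65 + 2566.56 = 4048.22 km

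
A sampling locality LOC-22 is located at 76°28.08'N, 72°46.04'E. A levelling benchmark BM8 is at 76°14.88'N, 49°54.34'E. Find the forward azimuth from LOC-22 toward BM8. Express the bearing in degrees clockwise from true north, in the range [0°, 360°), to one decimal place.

278.8°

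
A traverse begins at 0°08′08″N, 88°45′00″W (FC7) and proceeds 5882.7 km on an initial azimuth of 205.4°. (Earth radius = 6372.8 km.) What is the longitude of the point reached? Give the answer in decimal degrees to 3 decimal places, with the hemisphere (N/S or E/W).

118.231°W

FC7: φ = +0.13556°, λ = -88.75000°
δ = d/R = 5882.7/6372.8 = 0.923095 rad
φ₂ = arcsin(sin φ₁ cos δ + cos φ₁ sin δ cos θ)
   = arcsin(0.00237·0.60335 + 1.00000·0.79747·-0.90334) = -45.96834°
λ₂ = λ₁ + atan2(sin θ sin δ cos φ₁, cos δ − sin φ₁ sin φ₂) = -118.23128°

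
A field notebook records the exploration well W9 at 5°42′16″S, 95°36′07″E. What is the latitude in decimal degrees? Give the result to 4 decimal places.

5° + 42′/60 + 16″/3600 = 5 + 0.70000 + 0.00444 = 5.7044°

5.7044°S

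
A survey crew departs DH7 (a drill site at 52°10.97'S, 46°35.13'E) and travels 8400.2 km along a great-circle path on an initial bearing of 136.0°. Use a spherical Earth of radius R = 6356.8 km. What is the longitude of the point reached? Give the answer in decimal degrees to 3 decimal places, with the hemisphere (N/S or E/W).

DH7: φ = -52.18283°, λ = +46.58550°
δ = d/R = 8400.2/6356.8 = 1.321451 rad
φ₂ = arcsin(sin φ₁ cos δ + cos φ₁ sin δ cos θ)
   = arcsin(-0.78997·0.24677 + 0.61314·0.96907·-0.71934) = -38.48864°
λ₂ = λ₁ + atan2(sin θ sin δ cos φ₁, cos δ − sin φ₁ sin φ₂) = 167.26513°

167.265°E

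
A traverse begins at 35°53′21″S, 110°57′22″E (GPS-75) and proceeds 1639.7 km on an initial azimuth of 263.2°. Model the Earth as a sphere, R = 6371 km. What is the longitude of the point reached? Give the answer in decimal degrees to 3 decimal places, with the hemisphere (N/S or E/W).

GPS-75: φ = -35.88917°, λ = +110.95611°
δ = d/R = 1639.7/6371 = 0.257369 rad
φ₂ = arcsin(sin φ₁ cos δ + cos φ₁ sin δ cos θ)
   = arcsin(-0.58622·0.96706 + 0.81015·0.25454·-0.11840) = -36.25126°
λ₂ = λ₁ + atan2(sin θ sin δ cos φ₁, cos δ − sin φ₁ sin φ₂) = 92.69102°

92.691°E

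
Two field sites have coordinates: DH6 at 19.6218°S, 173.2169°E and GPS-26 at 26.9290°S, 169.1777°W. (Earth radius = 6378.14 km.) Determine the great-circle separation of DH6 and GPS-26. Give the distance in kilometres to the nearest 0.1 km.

1972.8 km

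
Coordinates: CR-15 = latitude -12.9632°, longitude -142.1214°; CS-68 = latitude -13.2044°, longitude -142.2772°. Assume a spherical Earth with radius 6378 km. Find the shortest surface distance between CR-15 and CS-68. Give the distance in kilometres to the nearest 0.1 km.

Δφ = -0.2412°,  Δλ = -0.1558°
a = sin²(Δφ/2) + cos φ₁ cos φ₂ sin²(Δλ/2) = 0.000006
c = 2·arcsin(√a) = 0.004974 rad = 0.2850°
d = R·c = 6378 × 0.004974 = 31.7 km

31.7 km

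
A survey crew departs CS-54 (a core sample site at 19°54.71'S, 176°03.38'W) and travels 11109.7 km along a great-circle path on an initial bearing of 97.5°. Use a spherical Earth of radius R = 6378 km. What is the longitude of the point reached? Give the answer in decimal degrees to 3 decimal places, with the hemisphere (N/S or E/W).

CS-54: φ = -19.91183°, λ = -176.05633°
δ = d/R = 11109.7/6378 = 1.741878 rad
φ₂ = arcsin(sin φ₁ cos δ + cos φ₁ sin δ cos θ)
   = arcsin(-0.34057·-0.17025 + 0.94022·0.98540·-0.13053) = -3.60911°
λ₂ = λ₁ + atan2(sin θ sin δ cos φ₁, cos δ − sin φ₁ sin φ₂) = -74.26893°

74.269°W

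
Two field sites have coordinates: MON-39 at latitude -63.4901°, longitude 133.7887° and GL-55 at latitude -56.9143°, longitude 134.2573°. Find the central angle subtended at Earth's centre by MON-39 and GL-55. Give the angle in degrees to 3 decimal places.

Δφ = 6.5758°,  Δλ = 0.4686°
a = sin²(Δφ/2) + cos φ₁ cos φ₂ sin²(Δλ/2) = 0.003293
c = 2·arcsin(√a) = 0.114840 rad = 6.5799°

6.580°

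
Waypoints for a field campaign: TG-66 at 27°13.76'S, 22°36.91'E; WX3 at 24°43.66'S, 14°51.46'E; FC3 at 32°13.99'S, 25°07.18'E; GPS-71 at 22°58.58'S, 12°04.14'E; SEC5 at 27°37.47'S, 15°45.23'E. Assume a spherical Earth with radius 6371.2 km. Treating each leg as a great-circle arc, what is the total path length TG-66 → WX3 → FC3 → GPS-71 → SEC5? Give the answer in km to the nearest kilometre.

TG-66: φ = -27.22933°, λ = +22.61517°
WX3: φ = -24.72767°, λ = +14.85767°
FC3: φ = -32.23317°, λ = +25.11967°
GPS-71: φ = -22.97633°, λ = +12.06900°
SEC5: φ = -27.62450°, λ = +15.75383°
TG-66→WX3: c = 0.129276 rad, d = 823.64 km
WX3→FC3: c = 0.204603 rad, d = 1303.56 km
FC3→GPS-71: c = 0.258158 rad, d = 1644.77 km
GPS-71→SEC5: c = 0.099794 rad, d = 635.80 km
Total = 823.64 + 1303.56 + 1644.77 + 635.80 = 4407.78 km

4408 km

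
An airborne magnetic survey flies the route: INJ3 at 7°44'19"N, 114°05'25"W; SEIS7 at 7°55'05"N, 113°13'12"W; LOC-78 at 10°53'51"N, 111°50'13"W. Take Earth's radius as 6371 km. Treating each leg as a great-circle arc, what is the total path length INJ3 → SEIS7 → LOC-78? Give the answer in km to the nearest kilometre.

462 km

INJ3: φ = +7.73861°, λ = -114.09028°
SEIS7: φ = +7.91806°, λ = -113.22000°
LOC-78: φ = +10.89750°, λ = -111.83694°
INJ3→SEIS7: c = 0.015370 rad, d = 97.92 km
SEIS7→LOC-78: c = 0.057193 rad, d = 364.38 km
Total = 97.92 + 364.38 = 462.30 km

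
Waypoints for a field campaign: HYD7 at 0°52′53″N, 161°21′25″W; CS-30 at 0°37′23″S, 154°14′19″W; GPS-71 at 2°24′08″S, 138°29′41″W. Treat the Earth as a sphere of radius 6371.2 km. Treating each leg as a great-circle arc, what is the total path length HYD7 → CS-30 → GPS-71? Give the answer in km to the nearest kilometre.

2570 km

HYD7: φ = +0.88139°, λ = -161.35694°
CS-30: φ = -0.62306°, λ = -154.23861°
GPS-71: φ = -2.40222°, λ = -138.49472°
HYD7→CS-30: c = 0.126979 rad, d = 809.01 km
CS-30→GPS-71: c = 0.276425 rad, d = 1761.16 km
Total = 809.01 + 1761.16 = 2570.17 km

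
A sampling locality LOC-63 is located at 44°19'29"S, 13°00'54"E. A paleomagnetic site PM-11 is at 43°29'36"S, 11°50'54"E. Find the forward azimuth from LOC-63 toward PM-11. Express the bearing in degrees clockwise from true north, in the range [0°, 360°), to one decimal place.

LOC-63: φ = -44.32472°, λ = +13.01500°
PM-11: φ = -43.49333°, λ = +11.84833°
Δλ = -1.1667°
y = sin Δλ · cos φ₂ = -0.014771
x = cos φ₁ sin φ₂ − sin φ₁ cos φ₂ cos Δλ = 0.014405
θ = atan2(y, x) = -45.7186° → 314.2814° (mod 360°)

314.3°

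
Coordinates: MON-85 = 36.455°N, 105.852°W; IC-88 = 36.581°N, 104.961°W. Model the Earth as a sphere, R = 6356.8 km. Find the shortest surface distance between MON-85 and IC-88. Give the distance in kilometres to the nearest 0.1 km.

80.7 km

Δφ = 0.1260°,  Δλ = 0.8910°
a = sin²(Δφ/2) + cos φ₁ cos φ₂ sin²(Δλ/2) = 0.000040
c = 2·arcsin(√a) = 0.012690 rad = 0.7271°
d = R·c = 6356.8 × 0.012690 = 80.7 km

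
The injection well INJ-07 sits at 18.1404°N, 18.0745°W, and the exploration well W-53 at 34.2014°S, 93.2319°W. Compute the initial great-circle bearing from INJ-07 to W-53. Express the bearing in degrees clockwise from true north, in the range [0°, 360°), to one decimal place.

233.1°

Δλ = -75.1574°
y = sin Δλ · cos φ₂ = -0.799470
x = cos φ₁ sin φ₂ − sin φ₁ cos φ₂ cos Δλ = -0.600129
θ = atan2(y, x) = -126.8940° → 233.1060° (mod 360°)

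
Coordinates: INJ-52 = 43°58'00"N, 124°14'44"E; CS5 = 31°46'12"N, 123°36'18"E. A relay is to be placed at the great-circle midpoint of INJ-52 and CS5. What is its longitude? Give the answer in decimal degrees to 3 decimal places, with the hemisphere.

INJ-52: φ = +43.96667°, λ = +124.24556°
CS5: φ = +31.77000°, λ = +123.60500°
Bx = cos φ₂ cos Δλ = 0.850115,  By = cos φ₂ sin Δλ = -0.009505
φₘ = atan2(sin φ₁ + sin φ₂, √((cos φ₁ + Bx)² + By²)) = 37.86876°
λₘ = λ₁ + atan2(By, cos φ₁ + Bx) = 123.89867°

123.899°E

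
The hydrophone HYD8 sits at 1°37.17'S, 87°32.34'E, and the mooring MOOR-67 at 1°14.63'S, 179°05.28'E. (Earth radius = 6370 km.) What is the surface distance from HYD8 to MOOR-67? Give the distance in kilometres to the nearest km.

10174 km

HYD8: φ = -1.61950°, λ = +87.53900°
MOOR-67: φ = -1.24383°, λ = +179.08800°
Δφ = 0.3757°,  Δλ = 91.5490°
a = sin²(Δφ/2) + cos φ₁ cos φ₂ sin²(Δλ/2) = 0.513201
c = 2·arcsin(√a) = 1.597201 rad = 91.5129°
d = R·c = 6370 × 1.597201 = 10174.2 km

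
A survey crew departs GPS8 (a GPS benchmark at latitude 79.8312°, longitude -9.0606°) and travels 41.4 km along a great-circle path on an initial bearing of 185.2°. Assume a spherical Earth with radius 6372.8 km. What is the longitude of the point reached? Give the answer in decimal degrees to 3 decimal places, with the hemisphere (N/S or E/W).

9.245°W

δ = d/R = 41.4/6372.8 = 0.006496 rad
φ₂ = arcsin(sin φ₁ cos δ + cos φ₁ sin δ cos θ)
   = arcsin(0.98429·0.99998 + 0.17655·0.00650·-0.99588) = 79.46046°
λ₂ = λ₁ + atan2(sin θ sin δ cos φ₁, cos δ − sin φ₁ sin φ₂) = -9.24503°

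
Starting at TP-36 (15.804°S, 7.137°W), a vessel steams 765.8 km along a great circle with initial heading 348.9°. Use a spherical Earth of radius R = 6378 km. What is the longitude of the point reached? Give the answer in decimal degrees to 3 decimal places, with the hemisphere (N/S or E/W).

δ = d/R = 765.8/6378 = 0.120069 rad
φ₂ = arcsin(sin φ₁ cos δ + cos φ₁ sin δ cos θ)
   = arcsin(-0.27235·0.99280 + 0.96220·0.11978·0.98129) = -9.04962°
λ₂ = λ₁ + atan2(sin θ sin δ cos φ₁, cos δ − sin φ₁ sin φ₂) = -8.47504°

8.475°W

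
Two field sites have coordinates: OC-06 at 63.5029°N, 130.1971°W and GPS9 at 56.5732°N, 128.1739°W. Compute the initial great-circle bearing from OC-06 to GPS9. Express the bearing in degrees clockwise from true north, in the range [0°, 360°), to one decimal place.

170.8°

Δλ = 2.0232°
y = sin Δλ · cos φ₂ = 0.019448
x = cos φ₁ sin φ₂ − sin φ₁ cos φ₂ cos Δλ = -0.120344
θ = atan2(y, x) = 170.8202° → 170.8202° (mod 360°)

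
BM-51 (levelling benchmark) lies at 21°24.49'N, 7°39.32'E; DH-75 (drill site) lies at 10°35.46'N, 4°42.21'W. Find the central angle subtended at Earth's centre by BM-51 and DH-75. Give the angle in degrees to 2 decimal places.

16.05°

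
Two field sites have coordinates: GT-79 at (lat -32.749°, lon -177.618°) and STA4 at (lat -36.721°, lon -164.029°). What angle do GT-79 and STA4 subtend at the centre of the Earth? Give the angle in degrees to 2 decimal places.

Δφ = -3.9720°,  Δλ = 13.5890°
a = sin²(Δφ/2) + cos φ₁ cos φ₂ sin²(Δλ/2) = 0.010637
c = 2·arcsin(√a) = 0.206639 rad = 11.8395°

11.84°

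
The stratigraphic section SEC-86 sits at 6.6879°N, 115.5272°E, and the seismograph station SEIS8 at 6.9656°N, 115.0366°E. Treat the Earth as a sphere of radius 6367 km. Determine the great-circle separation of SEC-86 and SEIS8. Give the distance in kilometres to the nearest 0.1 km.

Δφ = 0.2777°,  Δλ = -0.4906°
a = sin²(Δφ/2) + cos φ₁ cos φ₂ sin²(Δλ/2) = 0.000024
c = 2·arcsin(√a) = 0.009786 rad = 0.5607°
d = R·c = 6367 × 0.009786 = 62.3 km

62.3 km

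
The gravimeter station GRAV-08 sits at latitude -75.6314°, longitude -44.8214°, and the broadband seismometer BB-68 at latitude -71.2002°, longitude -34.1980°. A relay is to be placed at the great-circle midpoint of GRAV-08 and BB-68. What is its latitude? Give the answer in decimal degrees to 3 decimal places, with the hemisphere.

Bx = cos φ₂ cos Δλ = 0.316739,  By = cos φ₂ sin Δλ = 0.059410
φₘ = atan2(sin φ₁ + sin φ₂, √((cos φ₁ + Bx)² + By²)) = -73.48199°
λₘ = λ₁ + atan2(By, cos φ₁ + Bx) = -38.81771°

73.482°S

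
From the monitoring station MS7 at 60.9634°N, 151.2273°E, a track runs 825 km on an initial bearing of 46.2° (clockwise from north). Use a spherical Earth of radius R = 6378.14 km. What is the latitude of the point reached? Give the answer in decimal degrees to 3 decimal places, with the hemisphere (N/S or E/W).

65.552°N

δ = d/R = 825/6378.14 = 0.129348 rad
φ₂ = arcsin(sin φ₁ cos δ + cos φ₁ sin δ cos θ)
   = arcsin(0.87431·0.99165 + 0.48537·0.12899·0.69214) = 65.55220°
λ₂ = λ₁ + atan2(sin θ sin δ cos φ₁, cos δ − sin φ₁ sin φ₂) = 164.22716°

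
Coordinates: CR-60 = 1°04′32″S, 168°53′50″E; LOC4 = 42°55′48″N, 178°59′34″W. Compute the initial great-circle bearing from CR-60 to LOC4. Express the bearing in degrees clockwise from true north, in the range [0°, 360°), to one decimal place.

CR-60: φ = -1.07556°, λ = +168.89722°
LOC4: φ = +42.93000°, λ = -178.99278°
Δλ = 12.1100°
y = sin Δλ · cos φ₂ = 0.153605
x = cos φ₁ sin φ₂ − sin φ₁ cos φ₂ cos Δλ = 0.694422
θ = atan2(y, x) = 12.4729° → 12.4729° (mod 360°)

12.5°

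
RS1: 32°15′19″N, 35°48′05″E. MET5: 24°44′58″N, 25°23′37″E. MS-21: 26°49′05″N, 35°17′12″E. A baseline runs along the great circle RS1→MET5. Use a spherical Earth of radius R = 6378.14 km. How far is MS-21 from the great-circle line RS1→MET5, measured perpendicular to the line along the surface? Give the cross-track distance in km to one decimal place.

RS1: φ = +32.25528°, λ = +35.80139°
MET5: φ = +24.74944°, λ = +25.39361°
MS-21: φ = +26.81806°, λ = +35.28667°
δ₁₃ = central angle RS1→MS-21 = 0.095218 rad  (haversine)
θ₁₃ = bearing RS1→MS-21 = 184.837°,  θ₁₂ = bearing RS1→MET5 = 233.218°
dₓₜ = R·arcsin(sin δ₁₃ · sin(θ₁₃ − θ₁₂)) = 6378.14·arcsin(0.09507·sin(-48.380°)) = -453.709 km
|dₓₜ| = 453.709 km

453.7 km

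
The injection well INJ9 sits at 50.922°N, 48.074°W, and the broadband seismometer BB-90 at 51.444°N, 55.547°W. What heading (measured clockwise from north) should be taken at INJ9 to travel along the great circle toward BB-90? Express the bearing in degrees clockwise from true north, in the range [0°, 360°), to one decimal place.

Δλ = -7.4730°
y = sin Δλ · cos φ₂ = -0.081063
x = cos φ₁ sin φ₂ − sin φ₁ cos φ₂ cos Δλ = 0.013220
θ = atan2(y, x) = -80.7375° → 279.2625° (mod 360°)

279.3°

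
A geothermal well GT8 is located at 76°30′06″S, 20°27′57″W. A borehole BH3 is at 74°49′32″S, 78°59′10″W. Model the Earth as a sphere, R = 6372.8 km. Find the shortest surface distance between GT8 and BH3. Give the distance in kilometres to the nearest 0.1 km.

1555.0 km

GT8: φ = -76.50167°, λ = -20.46583°
BH3: φ = -74.82556°, λ = -78.98611°
Δφ = 1.6761°,  Δλ = -58.5203°
a = sin²(Δφ/2) + cos φ₁ cos φ₂ sin²(Δλ/2) = 0.014811
c = 2·arcsin(√a) = 0.244002 rad = 13.9803°
d = R·c = 6372.8 × 0.244002 = 1555.0 km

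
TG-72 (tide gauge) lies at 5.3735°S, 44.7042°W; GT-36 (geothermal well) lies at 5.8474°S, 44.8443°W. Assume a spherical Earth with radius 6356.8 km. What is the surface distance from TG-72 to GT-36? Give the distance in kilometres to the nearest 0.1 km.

54.8 km

Δφ = -0.4739°,  Δλ = -0.1401°
a = sin²(Δφ/2) + cos φ₁ cos φ₂ sin²(Δλ/2) = 0.000019
c = 2·arcsin(√a) = 0.008622 rad = 0.4940°
d = R·c = 6356.8 × 0.008622 = 54.8 km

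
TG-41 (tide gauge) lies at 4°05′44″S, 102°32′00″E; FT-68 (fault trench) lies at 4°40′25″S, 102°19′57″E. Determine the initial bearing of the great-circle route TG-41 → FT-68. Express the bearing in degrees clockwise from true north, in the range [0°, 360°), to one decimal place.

TG-41: φ = -4.09556°, λ = +102.53333°
FT-68: φ = -4.67361°, λ = +102.33250°
Δλ = -0.2008°
y = sin Δλ · cos φ₂ = -0.003494
x = cos φ₁ sin φ₂ − sin φ₁ cos φ₂ cos Δλ = -0.010089
θ = atan2(y, x) = -160.9009° → 199.0991° (mod 360°)

199.1°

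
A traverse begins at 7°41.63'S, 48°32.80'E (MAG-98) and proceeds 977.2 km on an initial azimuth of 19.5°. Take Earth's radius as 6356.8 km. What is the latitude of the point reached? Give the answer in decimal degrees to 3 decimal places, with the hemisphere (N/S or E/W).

0.615°N

MAG-98: φ = -7.69383°, λ = +48.54667°
δ = d/R = 977.2/6356.8 = 0.153725 rad
φ₂ = arcsin(sin φ₁ cos δ + cos φ₁ sin δ cos θ)
   = arcsin(-0.13388·0.98821 + 0.99100·0.15312·0.94264) = 0.61523°
λ₂ = λ₁ + atan2(sin θ sin δ cos φ₁, cos δ − sin φ₁ sin φ₂) = 51.47665°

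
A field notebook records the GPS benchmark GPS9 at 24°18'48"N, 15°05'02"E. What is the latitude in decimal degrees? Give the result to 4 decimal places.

24.3133°N

24° + 18′/60 + 48″/3600 = 24 + 0.30000 + 0.01333 = 24.3133°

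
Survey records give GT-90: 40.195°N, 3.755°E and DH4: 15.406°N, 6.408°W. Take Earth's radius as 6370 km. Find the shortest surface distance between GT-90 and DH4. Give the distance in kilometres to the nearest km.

Δφ = -24.7890°,  Δλ = -10.1630°
a = sin²(Δφ/2) + cos φ₁ cos φ₂ sin²(Δλ/2) = 0.051848
c = 2·arcsin(√a) = 0.459434 rad = 26.3236°
d = R·c = 6370 × 0.459434 = 2926.6 km

2927 km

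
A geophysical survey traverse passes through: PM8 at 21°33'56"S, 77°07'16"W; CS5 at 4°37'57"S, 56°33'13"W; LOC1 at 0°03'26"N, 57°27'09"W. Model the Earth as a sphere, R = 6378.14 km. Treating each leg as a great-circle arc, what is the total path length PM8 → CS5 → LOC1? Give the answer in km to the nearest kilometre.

3444 km

PM8: φ = -21.56556°, λ = -77.12111°
CS5: φ = -4.63250°, λ = -56.55361°
LOC1: φ = +0.05722°, λ = -57.45250°
PM8→CS5: c = 0.456592 rad, d = 2912.21 km
CS5→LOC1: c = 0.083338 rad, d = 531.54 km
Total = 2912.21 + 531.54 = 3443.75 km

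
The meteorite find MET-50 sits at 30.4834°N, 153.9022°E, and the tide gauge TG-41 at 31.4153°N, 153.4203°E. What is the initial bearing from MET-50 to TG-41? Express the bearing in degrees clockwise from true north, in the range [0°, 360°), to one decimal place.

336.2°

Δλ = -0.4819°
y = sin Δλ · cos φ₂ = -0.007178
x = cos φ₁ sin φ₂ − sin φ₁ cos φ₂ cos Δλ = 0.016279
θ = atan2(y, x) = -23.7932° → 336.2068° (mod 360°)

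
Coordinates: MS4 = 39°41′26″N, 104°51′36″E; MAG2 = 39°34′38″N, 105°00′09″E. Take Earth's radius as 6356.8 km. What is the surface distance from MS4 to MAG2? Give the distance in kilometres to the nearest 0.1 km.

MS4: φ = +39.69056°, λ = +104.86000°
MAG2: φ = +39.57722°, λ = +105.00250°
Δφ = -0.1133°,  Δλ = 0.1425°
a = sin²(Δφ/2) + cos φ₁ cos φ₂ sin²(Δλ/2) = 0.000002
c = 2·arcsin(√a) = 0.002753 rad = 0.1578°
d = R·c = 6356.8 × 0.002753 = 17.5 km

17.5 km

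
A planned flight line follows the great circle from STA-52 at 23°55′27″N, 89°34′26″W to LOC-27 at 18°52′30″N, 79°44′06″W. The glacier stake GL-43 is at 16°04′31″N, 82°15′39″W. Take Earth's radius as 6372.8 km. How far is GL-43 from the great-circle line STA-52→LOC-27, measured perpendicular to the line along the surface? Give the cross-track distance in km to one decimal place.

STA-52: φ = +23.92417°, λ = -89.57389°
LOC-27: φ = +18.87500°, λ = -79.73500°
GL-43: φ = +16.07528°, λ = -82.26083°
δ₁₃ = central angle STA-52→GL-43 = 0.181983 rad  (haversine)
θ₁₃ = bearing STA-52→GL-43 = 137.481°,  θ₁₂ = bearing STA-52→LOC-27 = 116.995°
dₓₜ = R·arcsin(sin δ₁₃ · sin(θ₁₃ − θ₁₂)) = 6372.8·arcsin(0.18098·sin(20.486°)) = 403.913 km
|dₓₜ| = 403.913 km

403.9 km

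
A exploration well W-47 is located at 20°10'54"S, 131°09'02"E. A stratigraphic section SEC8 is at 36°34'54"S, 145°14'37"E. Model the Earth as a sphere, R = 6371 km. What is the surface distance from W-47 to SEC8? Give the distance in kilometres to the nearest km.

2280 km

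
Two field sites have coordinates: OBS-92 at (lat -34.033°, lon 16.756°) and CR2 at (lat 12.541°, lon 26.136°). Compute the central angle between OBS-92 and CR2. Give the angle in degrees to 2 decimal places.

Δφ = 46.5740°,  Δλ = 9.3800°
a = sin²(Δφ/2) + cos φ₁ cos φ₂ sin²(Δλ/2) = 0.161700
c = 2·arcsin(√a) = 0.827660 rad = 47.4214°

47.42°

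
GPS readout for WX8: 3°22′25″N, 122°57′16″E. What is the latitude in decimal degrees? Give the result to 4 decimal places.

3.3736°N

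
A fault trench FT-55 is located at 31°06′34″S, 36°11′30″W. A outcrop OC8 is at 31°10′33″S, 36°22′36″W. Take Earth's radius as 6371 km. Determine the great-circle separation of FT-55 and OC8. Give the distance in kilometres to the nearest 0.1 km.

19.1 km

FT-55: φ = -31.10944°, λ = -36.19167°
OC8: φ = -31.17583°, λ = -36.37667°
Δφ = -0.0664°,  Δλ = -0.1850°
a = sin²(Δφ/2) + cos φ₁ cos φ₂ sin²(Δλ/2) = 0.000002
c = 2·arcsin(√a) = 0.002997 rad = 0.1717°
d = R·c = 6371 × 0.002997 = 19.1 km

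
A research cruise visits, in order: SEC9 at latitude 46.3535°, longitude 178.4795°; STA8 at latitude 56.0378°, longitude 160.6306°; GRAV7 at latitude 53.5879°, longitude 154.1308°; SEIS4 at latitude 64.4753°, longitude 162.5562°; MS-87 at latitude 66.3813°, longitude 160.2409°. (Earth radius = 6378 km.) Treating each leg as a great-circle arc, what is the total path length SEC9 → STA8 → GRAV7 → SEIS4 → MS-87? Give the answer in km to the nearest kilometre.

3676 km

SEC9→STA8: c = 0.256866 rad, d = 1638.29 km
STA8→GRAV7: c = 0.078065 rad, d = 497.90 km
GRAV7→SEIS4: c = 0.204120 rad, d = 1301.88 km
SEIS4→MS-87: c = 0.037263 rad, d = 237.67 km
Total = 1638.29 + 497.90 + 1301.88 + 237.67 = 3675.73 km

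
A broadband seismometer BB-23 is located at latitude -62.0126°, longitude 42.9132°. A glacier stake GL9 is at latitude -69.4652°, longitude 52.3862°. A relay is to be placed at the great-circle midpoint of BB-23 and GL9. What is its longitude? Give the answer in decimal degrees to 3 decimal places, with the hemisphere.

Bx = cos φ₂ cos Δλ = 0.345993,  By = cos φ₂ sin Δλ = 0.057732
φₘ = atan2(sin φ₁ + sin φ₂, √((cos φ₁ + Bx)² + By²)) = -65.81071°
λₘ = λ₁ + atan2(By, cos φ₁ + Bx) = 46.96373°

46.964°E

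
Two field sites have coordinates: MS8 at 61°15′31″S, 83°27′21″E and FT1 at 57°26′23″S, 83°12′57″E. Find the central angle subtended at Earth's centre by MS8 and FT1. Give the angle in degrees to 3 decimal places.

3.821°

MS8: φ = -61.25861°, λ = +83.45583°
FT1: φ = -57.43972°, λ = +83.21583°
Δφ = 3.8189°,  Δλ = -0.2400°
a = sin²(Δφ/2) + cos φ₁ cos φ₂ sin²(Δλ/2) = 0.001111
c = 2·arcsin(√a) = 0.066686 rad = 3.8208°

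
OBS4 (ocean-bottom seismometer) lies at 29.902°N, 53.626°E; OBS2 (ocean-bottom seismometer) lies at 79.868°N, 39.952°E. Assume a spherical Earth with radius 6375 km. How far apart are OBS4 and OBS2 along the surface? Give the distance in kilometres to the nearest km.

Δφ = 49.9660°,  Δλ = -13.6740°
a = sin²(Δφ/2) + cos φ₁ cos φ₂ sin²(Δλ/2) = 0.180540
c = 2·arcsin(√a) = 0.877703 rad = 50.2887°
d = R·c = 6375 × 0.877703 = 5595.4 km

5595 km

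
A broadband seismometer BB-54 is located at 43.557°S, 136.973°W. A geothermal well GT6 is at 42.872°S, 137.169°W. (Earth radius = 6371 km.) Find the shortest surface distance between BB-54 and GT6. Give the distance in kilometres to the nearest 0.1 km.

77.8 km

Δφ = 0.6850°,  Δλ = -0.1960°
a = sin²(Δφ/2) + cos φ₁ cos φ₂ sin²(Δλ/2) = 0.000037
c = 2·arcsin(√a) = 0.012213 rad = 0.6997°
d = R·c = 6371 × 0.012213 = 77.8 km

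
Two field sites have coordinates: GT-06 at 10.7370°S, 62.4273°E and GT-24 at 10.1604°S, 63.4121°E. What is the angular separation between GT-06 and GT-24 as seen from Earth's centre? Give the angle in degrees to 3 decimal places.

1.127°

Δφ = 0.5766°,  Δλ = 0.9848°
a = sin²(Δφ/2) + cos φ₁ cos φ₂ sin²(Δλ/2) = 0.000097
c = 2·arcsin(√a) = 0.019672 rad = 1.1271°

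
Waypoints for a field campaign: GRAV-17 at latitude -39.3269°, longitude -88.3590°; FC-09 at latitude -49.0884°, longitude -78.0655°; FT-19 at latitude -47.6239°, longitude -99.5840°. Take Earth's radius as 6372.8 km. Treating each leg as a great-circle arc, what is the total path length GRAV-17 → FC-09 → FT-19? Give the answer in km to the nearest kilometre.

2952 km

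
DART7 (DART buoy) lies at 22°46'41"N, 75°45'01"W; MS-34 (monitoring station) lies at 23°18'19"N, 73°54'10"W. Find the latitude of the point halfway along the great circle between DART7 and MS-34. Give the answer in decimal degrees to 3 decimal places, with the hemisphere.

DART7: φ = +22.77806°, λ = -75.75028°
MS-34: φ = +23.30528°, λ = -73.90278°
Bx = cos φ₂ cos Δλ = 0.917933,  By = cos φ₂ sin Δλ = 0.029609
φₘ = atan2(sin φ₁ + sin φ₂, √((cos φ₁ + Bx)² + By²)) = 23.04435°
λₘ = λ₁ + atan2(By, cos φ₁ + Bx) = -74.82834°

23.044°N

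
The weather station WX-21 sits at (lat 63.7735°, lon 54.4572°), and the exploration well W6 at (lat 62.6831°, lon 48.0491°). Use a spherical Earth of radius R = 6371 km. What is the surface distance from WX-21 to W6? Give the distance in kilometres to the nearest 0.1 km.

Δφ = -1.0904°,  Δλ = -6.4081°
a = sin²(Δφ/2) + cos φ₁ cos φ₂ sin²(Δλ/2) = 0.000724
c = 2·arcsin(√a) = 0.053824 rad = 3.0839°
d = R·c = 6371 × 0.053824 = 342.9 km

342.9 km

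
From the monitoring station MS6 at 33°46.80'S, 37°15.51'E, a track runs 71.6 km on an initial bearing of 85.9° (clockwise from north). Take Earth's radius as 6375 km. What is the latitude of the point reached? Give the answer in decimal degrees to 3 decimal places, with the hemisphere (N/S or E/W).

33.732°S

MS6: φ = -33.78000°, λ = +37.25850°
δ = d/R = 71.6/6375 = 0.011231 rad
φ₂ = arcsin(sin φ₁ cos δ + cos φ₁ sin δ cos θ)
   = arcsin(-0.55601·0.99994 + 0.83118·0.01123·0.07150) = -33.73159°
λ₂ = λ₁ + atan2(sin θ sin δ cos φ₁, cos δ − sin φ₁ sin φ₂) = 38.03030°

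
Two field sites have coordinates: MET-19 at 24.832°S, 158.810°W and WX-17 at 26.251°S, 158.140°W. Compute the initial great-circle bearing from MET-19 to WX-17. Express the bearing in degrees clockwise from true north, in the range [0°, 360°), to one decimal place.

Δλ = 0.6700°
y = sin Δλ · cos φ₂ = 0.010487
x = cos φ₁ sin φ₂ − sin φ₁ cos φ₂ cos Δλ = -0.024789
θ = atan2(y, x) = 157.0687° → 157.0687° (mod 360°)

157.1°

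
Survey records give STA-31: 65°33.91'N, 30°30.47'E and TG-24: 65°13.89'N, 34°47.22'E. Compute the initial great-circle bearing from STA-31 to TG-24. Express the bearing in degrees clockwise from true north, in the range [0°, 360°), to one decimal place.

98.7°

STA-31: φ = +65.56517°, λ = +30.50783°
TG-24: φ = +65.23150°, λ = +34.78700°
Δλ = 4.2792°
y = sin Δλ · cos φ₂ = 0.031261
x = cos φ₁ sin φ₂ − sin φ₁ cos φ₂ cos Δλ = -0.004760
θ = atan2(y, x) = 98.6583° → 98.6583° (mod 360°)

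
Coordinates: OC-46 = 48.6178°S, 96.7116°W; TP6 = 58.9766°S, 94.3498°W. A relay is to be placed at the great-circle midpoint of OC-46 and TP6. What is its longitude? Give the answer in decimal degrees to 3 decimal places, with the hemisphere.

Bx = cos φ₂ cos Δλ = 0.514950,  By = cos φ₂ sin Δλ = 0.021239
φₘ = atan2(sin φ₁ + sin φ₂, √((cos φ₁ + Bx)² + By²)) = -53.80291°
λₘ = λ₁ + atan2(By, cos φ₁ + Bx) = -95.67696°

95.677°W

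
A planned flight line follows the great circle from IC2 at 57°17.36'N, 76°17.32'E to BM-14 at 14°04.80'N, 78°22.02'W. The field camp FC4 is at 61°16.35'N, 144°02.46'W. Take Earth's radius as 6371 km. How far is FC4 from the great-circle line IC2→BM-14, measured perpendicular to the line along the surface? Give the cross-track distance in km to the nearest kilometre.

IC2: φ = +57.28933°, λ = +76.28867°
BM-14: φ = +14.08000°, λ = -78.36700°
FC4: φ = +61.27250°, λ = -144.04100°
δ₁₃ = central angle IC2→FC4 = 1.000551 rad  (haversine)
θ₁₃ = bearing IC2→FC4 = 21.687°,  θ₁₂ = bearing IC2→BM-14 = 334.463°
dₓₜ = R·arcsin(sin δ₁₃ · sin(θ₁₃ − θ₁₂)) = 6371·arcsin(0.84177·sin(-312.776°)) = 4243.272 km
|dₓₜ| = 4243.272 km

4243 km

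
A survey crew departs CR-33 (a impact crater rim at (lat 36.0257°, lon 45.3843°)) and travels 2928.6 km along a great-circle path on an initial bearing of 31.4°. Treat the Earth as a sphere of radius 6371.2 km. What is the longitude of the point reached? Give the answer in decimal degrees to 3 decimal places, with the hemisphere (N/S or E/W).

δ = d/R = 2928.6/6371.2 = 0.459662 rad
φ₂ = arcsin(sin φ₁ cos δ + cos φ₁ sin δ cos θ)
   = arcsin(0.58815·0.89620 + 0.80875·0.44365·0.85355) = 56.44478°
λ₂ = λ₁ + atan2(sin θ sin δ cos φ₁, cos δ − sin φ₁ sin φ₂) = 70.10387°

70.104°E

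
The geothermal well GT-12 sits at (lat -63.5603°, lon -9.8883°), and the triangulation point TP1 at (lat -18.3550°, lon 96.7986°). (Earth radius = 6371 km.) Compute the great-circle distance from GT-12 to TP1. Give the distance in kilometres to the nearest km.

8980 km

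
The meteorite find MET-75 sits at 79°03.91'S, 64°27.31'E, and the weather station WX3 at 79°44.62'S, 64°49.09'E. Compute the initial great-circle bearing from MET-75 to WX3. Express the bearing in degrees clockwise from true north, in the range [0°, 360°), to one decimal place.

MET-75: φ = -79.06517°, λ = +64.45517°
WX3: φ = -79.74367°, λ = +64.81817°
Δλ = 0.3630°
y = sin Δλ · cos φ₂ = 0.001128
x = cos φ₁ sin φ₂ − sin φ₁ cos φ₂ cos Δλ = -0.011845
θ = atan2(y, x) = 174.5600° → 174.5600° (mod 360°)

174.6°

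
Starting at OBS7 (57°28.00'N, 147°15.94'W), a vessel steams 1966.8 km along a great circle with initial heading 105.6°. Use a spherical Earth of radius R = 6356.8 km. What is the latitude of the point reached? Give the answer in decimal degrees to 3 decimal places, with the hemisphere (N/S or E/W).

49.377°N

OBS7: φ = +57.46667°, λ = -147.26567°
δ = d/R = 1966.8/6356.8 = 0.309401 rad
φ₂ = arcsin(sin φ₁ cos δ + cos φ₁ sin δ cos θ)
   = arcsin(0.84308·0.95252 + 0.53779·0.30449·-0.26892) = 49.37702°
λ₂ = λ₁ + atan2(sin θ sin δ cos φ₁, cos δ − sin φ₁ sin φ₂) = -120.49378°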